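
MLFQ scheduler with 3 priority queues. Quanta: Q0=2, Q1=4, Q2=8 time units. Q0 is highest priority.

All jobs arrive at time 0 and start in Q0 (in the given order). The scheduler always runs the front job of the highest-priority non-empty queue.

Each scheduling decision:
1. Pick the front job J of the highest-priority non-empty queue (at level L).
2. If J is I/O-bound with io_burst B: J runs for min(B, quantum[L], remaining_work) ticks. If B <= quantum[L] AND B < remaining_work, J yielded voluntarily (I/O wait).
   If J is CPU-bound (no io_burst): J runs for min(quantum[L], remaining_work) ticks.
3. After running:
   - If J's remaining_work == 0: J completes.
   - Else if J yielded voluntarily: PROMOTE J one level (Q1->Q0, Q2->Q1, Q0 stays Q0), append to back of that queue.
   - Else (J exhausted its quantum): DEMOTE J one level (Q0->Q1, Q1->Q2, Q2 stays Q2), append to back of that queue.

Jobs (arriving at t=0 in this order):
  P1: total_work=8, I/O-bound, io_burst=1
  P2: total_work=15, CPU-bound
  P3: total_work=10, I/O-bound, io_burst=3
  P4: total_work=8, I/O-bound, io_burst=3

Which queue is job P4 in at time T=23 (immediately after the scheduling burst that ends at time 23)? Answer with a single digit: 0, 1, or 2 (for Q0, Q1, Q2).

Answer: 1

Derivation:
t=0-1: P1@Q0 runs 1, rem=7, I/O yield, promote→Q0. Q0=[P2,P3,P4,P1] Q1=[] Q2=[]
t=1-3: P2@Q0 runs 2, rem=13, quantum used, demote→Q1. Q0=[P3,P4,P1] Q1=[P2] Q2=[]
t=3-5: P3@Q0 runs 2, rem=8, quantum used, demote→Q1. Q0=[P4,P1] Q1=[P2,P3] Q2=[]
t=5-7: P4@Q0 runs 2, rem=6, quantum used, demote→Q1. Q0=[P1] Q1=[P2,P3,P4] Q2=[]
t=7-8: P1@Q0 runs 1, rem=6, I/O yield, promote→Q0. Q0=[P1] Q1=[P2,P3,P4] Q2=[]
t=8-9: P1@Q0 runs 1, rem=5, I/O yield, promote→Q0. Q0=[P1] Q1=[P2,P3,P4] Q2=[]
t=9-10: P1@Q0 runs 1, rem=4, I/O yield, promote→Q0. Q0=[P1] Q1=[P2,P3,P4] Q2=[]
t=10-11: P1@Q0 runs 1, rem=3, I/O yield, promote→Q0. Q0=[P1] Q1=[P2,P3,P4] Q2=[]
t=11-12: P1@Q0 runs 1, rem=2, I/O yield, promote→Q0. Q0=[P1] Q1=[P2,P3,P4] Q2=[]
t=12-13: P1@Q0 runs 1, rem=1, I/O yield, promote→Q0. Q0=[P1] Q1=[P2,P3,P4] Q2=[]
t=13-14: P1@Q0 runs 1, rem=0, completes. Q0=[] Q1=[P2,P3,P4] Q2=[]
t=14-18: P2@Q1 runs 4, rem=9, quantum used, demote→Q2. Q0=[] Q1=[P3,P4] Q2=[P2]
t=18-21: P3@Q1 runs 3, rem=5, I/O yield, promote→Q0. Q0=[P3] Q1=[P4] Q2=[P2]
t=21-23: P3@Q0 runs 2, rem=3, quantum used, demote→Q1. Q0=[] Q1=[P4,P3] Q2=[P2]
t=23-26: P4@Q1 runs 3, rem=3, I/O yield, promote→Q0. Q0=[P4] Q1=[P3] Q2=[P2]
t=26-28: P4@Q0 runs 2, rem=1, quantum used, demote→Q1. Q0=[] Q1=[P3,P4] Q2=[P2]
t=28-31: P3@Q1 runs 3, rem=0, completes. Q0=[] Q1=[P4] Q2=[P2]
t=31-32: P4@Q1 runs 1, rem=0, completes. Q0=[] Q1=[] Q2=[P2]
t=32-40: P2@Q2 runs 8, rem=1, quantum used, demote→Q2. Q0=[] Q1=[] Q2=[P2]
t=40-41: P2@Q2 runs 1, rem=0, completes. Q0=[] Q1=[] Q2=[]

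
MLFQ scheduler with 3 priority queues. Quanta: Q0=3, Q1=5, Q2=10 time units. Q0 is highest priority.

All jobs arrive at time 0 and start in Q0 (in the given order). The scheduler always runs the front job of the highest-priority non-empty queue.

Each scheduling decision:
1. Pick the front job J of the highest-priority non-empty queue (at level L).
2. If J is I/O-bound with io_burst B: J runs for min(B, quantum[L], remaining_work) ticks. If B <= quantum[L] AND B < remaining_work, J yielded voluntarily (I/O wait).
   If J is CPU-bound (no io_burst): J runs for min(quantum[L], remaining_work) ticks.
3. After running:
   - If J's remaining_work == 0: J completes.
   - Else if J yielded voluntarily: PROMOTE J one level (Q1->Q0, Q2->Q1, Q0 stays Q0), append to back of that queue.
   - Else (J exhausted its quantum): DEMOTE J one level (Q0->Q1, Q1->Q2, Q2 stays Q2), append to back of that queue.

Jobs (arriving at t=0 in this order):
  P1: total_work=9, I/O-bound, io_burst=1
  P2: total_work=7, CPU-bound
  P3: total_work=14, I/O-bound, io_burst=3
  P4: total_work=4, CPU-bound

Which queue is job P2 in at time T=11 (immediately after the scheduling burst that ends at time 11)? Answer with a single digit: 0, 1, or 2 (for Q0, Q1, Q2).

Answer: 1

Derivation:
t=0-1: P1@Q0 runs 1, rem=8, I/O yield, promote→Q0. Q0=[P2,P3,P4,P1] Q1=[] Q2=[]
t=1-4: P2@Q0 runs 3, rem=4, quantum used, demote→Q1. Q0=[P3,P4,P1] Q1=[P2] Q2=[]
t=4-7: P3@Q0 runs 3, rem=11, I/O yield, promote→Q0. Q0=[P4,P1,P3] Q1=[P2] Q2=[]
t=7-10: P4@Q0 runs 3, rem=1, quantum used, demote→Q1. Q0=[P1,P3] Q1=[P2,P4] Q2=[]
t=10-11: P1@Q0 runs 1, rem=7, I/O yield, promote→Q0. Q0=[P3,P1] Q1=[P2,P4] Q2=[]
t=11-14: P3@Q0 runs 3, rem=8, I/O yield, promote→Q0. Q0=[P1,P3] Q1=[P2,P4] Q2=[]
t=14-15: P1@Q0 runs 1, rem=6, I/O yield, promote→Q0. Q0=[P3,P1] Q1=[P2,P4] Q2=[]
t=15-18: P3@Q0 runs 3, rem=5, I/O yield, promote→Q0. Q0=[P1,P3] Q1=[P2,P4] Q2=[]
t=18-19: P1@Q0 runs 1, rem=5, I/O yield, promote→Q0. Q0=[P3,P1] Q1=[P2,P4] Q2=[]
t=19-22: P3@Q0 runs 3, rem=2, I/O yield, promote→Q0. Q0=[P1,P3] Q1=[P2,P4] Q2=[]
t=22-23: P1@Q0 runs 1, rem=4, I/O yield, promote→Q0. Q0=[P3,P1] Q1=[P2,P4] Q2=[]
t=23-25: P3@Q0 runs 2, rem=0, completes. Q0=[P1] Q1=[P2,P4] Q2=[]
t=25-26: P1@Q0 runs 1, rem=3, I/O yield, promote→Q0. Q0=[P1] Q1=[P2,P4] Q2=[]
t=26-27: P1@Q0 runs 1, rem=2, I/O yield, promote→Q0. Q0=[P1] Q1=[P2,P4] Q2=[]
t=27-28: P1@Q0 runs 1, rem=1, I/O yield, promote→Q0. Q0=[P1] Q1=[P2,P4] Q2=[]
t=28-29: P1@Q0 runs 1, rem=0, completes. Q0=[] Q1=[P2,P4] Q2=[]
t=29-33: P2@Q1 runs 4, rem=0, completes. Q0=[] Q1=[P4] Q2=[]
t=33-34: P4@Q1 runs 1, rem=0, completes. Q0=[] Q1=[] Q2=[]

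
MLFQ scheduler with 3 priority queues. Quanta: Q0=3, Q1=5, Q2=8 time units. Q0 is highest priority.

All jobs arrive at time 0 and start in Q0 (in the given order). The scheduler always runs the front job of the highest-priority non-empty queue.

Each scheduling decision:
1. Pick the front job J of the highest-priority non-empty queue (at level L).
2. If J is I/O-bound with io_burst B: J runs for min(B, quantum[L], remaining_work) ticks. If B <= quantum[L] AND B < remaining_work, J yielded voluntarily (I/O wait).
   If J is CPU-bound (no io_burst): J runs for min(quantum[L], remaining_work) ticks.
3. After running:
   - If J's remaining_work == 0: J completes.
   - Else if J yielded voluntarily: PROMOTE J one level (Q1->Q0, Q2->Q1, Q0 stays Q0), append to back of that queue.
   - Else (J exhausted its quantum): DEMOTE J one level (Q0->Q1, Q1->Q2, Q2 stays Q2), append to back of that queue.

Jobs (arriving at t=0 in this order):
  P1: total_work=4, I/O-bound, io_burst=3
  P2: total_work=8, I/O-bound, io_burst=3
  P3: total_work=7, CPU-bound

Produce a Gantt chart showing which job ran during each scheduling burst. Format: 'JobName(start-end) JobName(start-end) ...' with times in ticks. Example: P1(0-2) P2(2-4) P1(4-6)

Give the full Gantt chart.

Answer: P1(0-3) P2(3-6) P3(6-9) P1(9-10) P2(10-13) P2(13-15) P3(15-19)

Derivation:
t=0-3: P1@Q0 runs 3, rem=1, I/O yield, promote→Q0. Q0=[P2,P3,P1] Q1=[] Q2=[]
t=3-6: P2@Q0 runs 3, rem=5, I/O yield, promote→Q0. Q0=[P3,P1,P2] Q1=[] Q2=[]
t=6-9: P3@Q0 runs 3, rem=4, quantum used, demote→Q1. Q0=[P1,P2] Q1=[P3] Q2=[]
t=9-10: P1@Q0 runs 1, rem=0, completes. Q0=[P2] Q1=[P3] Q2=[]
t=10-13: P2@Q0 runs 3, rem=2, I/O yield, promote→Q0. Q0=[P2] Q1=[P3] Q2=[]
t=13-15: P2@Q0 runs 2, rem=0, completes. Q0=[] Q1=[P3] Q2=[]
t=15-19: P3@Q1 runs 4, rem=0, completes. Q0=[] Q1=[] Q2=[]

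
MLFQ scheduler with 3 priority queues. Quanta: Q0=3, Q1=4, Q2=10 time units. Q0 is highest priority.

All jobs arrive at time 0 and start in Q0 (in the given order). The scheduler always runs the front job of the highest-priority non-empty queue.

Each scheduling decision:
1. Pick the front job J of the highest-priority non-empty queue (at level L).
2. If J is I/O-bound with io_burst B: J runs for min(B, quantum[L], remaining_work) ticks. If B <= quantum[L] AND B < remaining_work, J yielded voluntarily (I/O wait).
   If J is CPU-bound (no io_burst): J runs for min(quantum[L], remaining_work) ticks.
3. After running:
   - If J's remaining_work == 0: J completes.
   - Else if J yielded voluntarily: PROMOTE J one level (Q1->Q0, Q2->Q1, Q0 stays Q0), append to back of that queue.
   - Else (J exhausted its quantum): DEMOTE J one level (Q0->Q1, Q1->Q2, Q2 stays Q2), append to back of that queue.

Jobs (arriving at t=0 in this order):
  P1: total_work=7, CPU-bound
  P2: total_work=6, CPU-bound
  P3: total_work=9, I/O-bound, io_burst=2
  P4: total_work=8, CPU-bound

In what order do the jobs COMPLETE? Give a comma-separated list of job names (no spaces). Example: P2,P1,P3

Answer: P3,P1,P2,P4

Derivation:
t=0-3: P1@Q0 runs 3, rem=4, quantum used, demote→Q1. Q0=[P2,P3,P4] Q1=[P1] Q2=[]
t=3-6: P2@Q0 runs 3, rem=3, quantum used, demote→Q1. Q0=[P3,P4] Q1=[P1,P2] Q2=[]
t=6-8: P3@Q0 runs 2, rem=7, I/O yield, promote→Q0. Q0=[P4,P3] Q1=[P1,P2] Q2=[]
t=8-11: P4@Q0 runs 3, rem=5, quantum used, demote→Q1. Q0=[P3] Q1=[P1,P2,P4] Q2=[]
t=11-13: P3@Q0 runs 2, rem=5, I/O yield, promote→Q0. Q0=[P3] Q1=[P1,P2,P4] Q2=[]
t=13-15: P3@Q0 runs 2, rem=3, I/O yield, promote→Q0. Q0=[P3] Q1=[P1,P2,P4] Q2=[]
t=15-17: P3@Q0 runs 2, rem=1, I/O yield, promote→Q0. Q0=[P3] Q1=[P1,P2,P4] Q2=[]
t=17-18: P3@Q0 runs 1, rem=0, completes. Q0=[] Q1=[P1,P2,P4] Q2=[]
t=18-22: P1@Q1 runs 4, rem=0, completes. Q0=[] Q1=[P2,P4] Q2=[]
t=22-25: P2@Q1 runs 3, rem=0, completes. Q0=[] Q1=[P4] Q2=[]
t=25-29: P4@Q1 runs 4, rem=1, quantum used, demote→Q2. Q0=[] Q1=[] Q2=[P4]
t=29-30: P4@Q2 runs 1, rem=0, completes. Q0=[] Q1=[] Q2=[]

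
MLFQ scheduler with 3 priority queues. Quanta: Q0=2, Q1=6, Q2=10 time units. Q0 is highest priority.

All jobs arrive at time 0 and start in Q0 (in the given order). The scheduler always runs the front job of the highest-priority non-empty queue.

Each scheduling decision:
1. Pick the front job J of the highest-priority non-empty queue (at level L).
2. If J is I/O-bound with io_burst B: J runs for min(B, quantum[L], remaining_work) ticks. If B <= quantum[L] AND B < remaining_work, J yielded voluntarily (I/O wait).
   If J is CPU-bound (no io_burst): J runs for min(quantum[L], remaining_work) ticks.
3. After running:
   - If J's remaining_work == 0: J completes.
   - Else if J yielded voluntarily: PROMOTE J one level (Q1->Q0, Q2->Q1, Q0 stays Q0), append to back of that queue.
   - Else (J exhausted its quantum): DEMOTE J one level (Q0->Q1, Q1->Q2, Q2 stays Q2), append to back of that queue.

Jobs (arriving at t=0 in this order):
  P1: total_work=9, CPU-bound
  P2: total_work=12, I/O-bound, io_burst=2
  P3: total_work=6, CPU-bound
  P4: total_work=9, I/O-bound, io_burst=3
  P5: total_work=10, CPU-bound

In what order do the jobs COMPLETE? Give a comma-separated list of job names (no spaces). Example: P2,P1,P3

t=0-2: P1@Q0 runs 2, rem=7, quantum used, demote→Q1. Q0=[P2,P3,P4,P5] Q1=[P1] Q2=[]
t=2-4: P2@Q0 runs 2, rem=10, I/O yield, promote→Q0. Q0=[P3,P4,P5,P2] Q1=[P1] Q2=[]
t=4-6: P3@Q0 runs 2, rem=4, quantum used, demote→Q1. Q0=[P4,P5,P2] Q1=[P1,P3] Q2=[]
t=6-8: P4@Q0 runs 2, rem=7, quantum used, demote→Q1. Q0=[P5,P2] Q1=[P1,P3,P4] Q2=[]
t=8-10: P5@Q0 runs 2, rem=8, quantum used, demote→Q1. Q0=[P2] Q1=[P1,P3,P4,P5] Q2=[]
t=10-12: P2@Q0 runs 2, rem=8, I/O yield, promote→Q0. Q0=[P2] Q1=[P1,P3,P4,P5] Q2=[]
t=12-14: P2@Q0 runs 2, rem=6, I/O yield, promote→Q0. Q0=[P2] Q1=[P1,P3,P4,P5] Q2=[]
t=14-16: P2@Q0 runs 2, rem=4, I/O yield, promote→Q0. Q0=[P2] Q1=[P1,P3,P4,P5] Q2=[]
t=16-18: P2@Q0 runs 2, rem=2, I/O yield, promote→Q0. Q0=[P2] Q1=[P1,P3,P4,P5] Q2=[]
t=18-20: P2@Q0 runs 2, rem=0, completes. Q0=[] Q1=[P1,P3,P4,P5] Q2=[]
t=20-26: P1@Q1 runs 6, rem=1, quantum used, demote→Q2. Q0=[] Q1=[P3,P4,P5] Q2=[P1]
t=26-30: P3@Q1 runs 4, rem=0, completes. Q0=[] Q1=[P4,P5] Q2=[P1]
t=30-33: P4@Q1 runs 3, rem=4, I/O yield, promote→Q0. Q0=[P4] Q1=[P5] Q2=[P1]
t=33-35: P4@Q0 runs 2, rem=2, quantum used, demote→Q1. Q0=[] Q1=[P5,P4] Q2=[P1]
t=35-41: P5@Q1 runs 6, rem=2, quantum used, demote→Q2. Q0=[] Q1=[P4] Q2=[P1,P5]
t=41-43: P4@Q1 runs 2, rem=0, completes. Q0=[] Q1=[] Q2=[P1,P5]
t=43-44: P1@Q2 runs 1, rem=0, completes. Q0=[] Q1=[] Q2=[P5]
t=44-46: P5@Q2 runs 2, rem=0, completes. Q0=[] Q1=[] Q2=[]

Answer: P2,P3,P4,P1,P5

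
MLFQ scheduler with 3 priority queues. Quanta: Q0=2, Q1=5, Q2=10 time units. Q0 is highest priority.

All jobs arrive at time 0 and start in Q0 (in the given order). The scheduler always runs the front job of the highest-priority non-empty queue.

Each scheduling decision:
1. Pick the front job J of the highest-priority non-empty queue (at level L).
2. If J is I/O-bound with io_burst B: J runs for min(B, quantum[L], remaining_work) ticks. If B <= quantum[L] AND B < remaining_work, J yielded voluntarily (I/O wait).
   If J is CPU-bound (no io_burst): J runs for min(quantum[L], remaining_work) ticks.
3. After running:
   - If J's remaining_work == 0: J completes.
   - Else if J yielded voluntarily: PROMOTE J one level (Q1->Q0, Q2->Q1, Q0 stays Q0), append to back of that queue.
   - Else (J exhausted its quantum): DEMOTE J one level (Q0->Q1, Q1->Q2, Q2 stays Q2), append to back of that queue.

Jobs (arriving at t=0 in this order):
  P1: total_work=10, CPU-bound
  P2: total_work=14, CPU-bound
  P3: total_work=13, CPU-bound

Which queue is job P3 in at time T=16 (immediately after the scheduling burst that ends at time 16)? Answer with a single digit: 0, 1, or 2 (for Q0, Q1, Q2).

t=0-2: P1@Q0 runs 2, rem=8, quantum used, demote→Q1. Q0=[P2,P3] Q1=[P1] Q2=[]
t=2-4: P2@Q0 runs 2, rem=12, quantum used, demote→Q1. Q0=[P3] Q1=[P1,P2] Q2=[]
t=4-6: P3@Q0 runs 2, rem=11, quantum used, demote→Q1. Q0=[] Q1=[P1,P2,P3] Q2=[]
t=6-11: P1@Q1 runs 5, rem=3, quantum used, demote→Q2. Q0=[] Q1=[P2,P3] Q2=[P1]
t=11-16: P2@Q1 runs 5, rem=7, quantum used, demote→Q2. Q0=[] Q1=[P3] Q2=[P1,P2]
t=16-21: P3@Q1 runs 5, rem=6, quantum used, demote→Q2. Q0=[] Q1=[] Q2=[P1,P2,P3]
t=21-24: P1@Q2 runs 3, rem=0, completes. Q0=[] Q1=[] Q2=[P2,P3]
t=24-31: P2@Q2 runs 7, rem=0, completes. Q0=[] Q1=[] Q2=[P3]
t=31-37: P3@Q2 runs 6, rem=0, completes. Q0=[] Q1=[] Q2=[]

Answer: 1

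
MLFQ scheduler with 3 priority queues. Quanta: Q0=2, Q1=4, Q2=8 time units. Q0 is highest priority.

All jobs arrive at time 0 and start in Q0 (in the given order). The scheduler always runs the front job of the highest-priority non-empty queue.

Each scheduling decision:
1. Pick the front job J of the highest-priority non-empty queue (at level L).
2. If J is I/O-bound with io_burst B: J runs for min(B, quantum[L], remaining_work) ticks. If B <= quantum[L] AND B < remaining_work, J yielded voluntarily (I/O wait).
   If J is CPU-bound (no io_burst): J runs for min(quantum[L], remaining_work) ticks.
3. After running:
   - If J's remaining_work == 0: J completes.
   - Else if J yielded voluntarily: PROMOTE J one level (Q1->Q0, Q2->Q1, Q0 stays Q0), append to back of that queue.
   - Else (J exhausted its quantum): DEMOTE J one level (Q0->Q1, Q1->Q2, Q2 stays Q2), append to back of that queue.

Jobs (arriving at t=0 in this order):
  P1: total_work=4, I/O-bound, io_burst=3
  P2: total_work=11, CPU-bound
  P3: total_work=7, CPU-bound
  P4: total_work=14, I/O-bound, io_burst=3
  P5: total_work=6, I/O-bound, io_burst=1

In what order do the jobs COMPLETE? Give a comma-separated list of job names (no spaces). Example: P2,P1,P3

t=0-2: P1@Q0 runs 2, rem=2, quantum used, demote→Q1. Q0=[P2,P3,P4,P5] Q1=[P1] Q2=[]
t=2-4: P2@Q0 runs 2, rem=9, quantum used, demote→Q1. Q0=[P3,P4,P5] Q1=[P1,P2] Q2=[]
t=4-6: P3@Q0 runs 2, rem=5, quantum used, demote→Q1. Q0=[P4,P5] Q1=[P1,P2,P3] Q2=[]
t=6-8: P4@Q0 runs 2, rem=12, quantum used, demote→Q1. Q0=[P5] Q1=[P1,P2,P3,P4] Q2=[]
t=8-9: P5@Q0 runs 1, rem=5, I/O yield, promote→Q0. Q0=[P5] Q1=[P1,P2,P3,P4] Q2=[]
t=9-10: P5@Q0 runs 1, rem=4, I/O yield, promote→Q0. Q0=[P5] Q1=[P1,P2,P3,P4] Q2=[]
t=10-11: P5@Q0 runs 1, rem=3, I/O yield, promote→Q0. Q0=[P5] Q1=[P1,P2,P3,P4] Q2=[]
t=11-12: P5@Q0 runs 1, rem=2, I/O yield, promote→Q0. Q0=[P5] Q1=[P1,P2,P3,P4] Q2=[]
t=12-13: P5@Q0 runs 1, rem=1, I/O yield, promote→Q0. Q0=[P5] Q1=[P1,P2,P3,P4] Q2=[]
t=13-14: P5@Q0 runs 1, rem=0, completes. Q0=[] Q1=[P1,P2,P3,P4] Q2=[]
t=14-16: P1@Q1 runs 2, rem=0, completes. Q0=[] Q1=[P2,P3,P4] Q2=[]
t=16-20: P2@Q1 runs 4, rem=5, quantum used, demote→Q2. Q0=[] Q1=[P3,P4] Q2=[P2]
t=20-24: P3@Q1 runs 4, rem=1, quantum used, demote→Q2. Q0=[] Q1=[P4] Q2=[P2,P3]
t=24-27: P4@Q1 runs 3, rem=9, I/O yield, promote→Q0. Q0=[P4] Q1=[] Q2=[P2,P3]
t=27-29: P4@Q0 runs 2, rem=7, quantum used, demote→Q1. Q0=[] Q1=[P4] Q2=[P2,P3]
t=29-32: P4@Q1 runs 3, rem=4, I/O yield, promote→Q0. Q0=[P4] Q1=[] Q2=[P2,P3]
t=32-34: P4@Q0 runs 2, rem=2, quantum used, demote→Q1. Q0=[] Q1=[P4] Q2=[P2,P3]
t=34-36: P4@Q1 runs 2, rem=0, completes. Q0=[] Q1=[] Q2=[P2,P3]
t=36-41: P2@Q2 runs 5, rem=0, completes. Q0=[] Q1=[] Q2=[P3]
t=41-42: P3@Q2 runs 1, rem=0, completes. Q0=[] Q1=[] Q2=[]

Answer: P5,P1,P4,P2,P3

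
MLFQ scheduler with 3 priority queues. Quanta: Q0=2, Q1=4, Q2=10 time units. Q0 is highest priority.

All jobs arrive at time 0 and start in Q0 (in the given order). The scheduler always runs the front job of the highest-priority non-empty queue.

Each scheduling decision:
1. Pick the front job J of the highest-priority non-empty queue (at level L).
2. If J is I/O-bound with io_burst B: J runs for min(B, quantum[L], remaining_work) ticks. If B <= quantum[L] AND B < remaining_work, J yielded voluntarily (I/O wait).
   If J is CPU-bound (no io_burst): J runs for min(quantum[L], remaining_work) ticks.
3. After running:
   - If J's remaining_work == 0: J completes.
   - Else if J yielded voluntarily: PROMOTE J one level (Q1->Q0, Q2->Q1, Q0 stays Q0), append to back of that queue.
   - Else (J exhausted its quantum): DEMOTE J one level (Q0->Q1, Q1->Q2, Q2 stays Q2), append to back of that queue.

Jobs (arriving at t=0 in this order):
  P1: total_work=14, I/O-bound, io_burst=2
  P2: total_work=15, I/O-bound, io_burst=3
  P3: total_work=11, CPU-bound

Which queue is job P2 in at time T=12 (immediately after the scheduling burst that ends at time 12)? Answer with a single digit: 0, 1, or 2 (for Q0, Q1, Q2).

t=0-2: P1@Q0 runs 2, rem=12, I/O yield, promote→Q0. Q0=[P2,P3,P1] Q1=[] Q2=[]
t=2-4: P2@Q0 runs 2, rem=13, quantum used, demote→Q1. Q0=[P3,P1] Q1=[P2] Q2=[]
t=4-6: P3@Q0 runs 2, rem=9, quantum used, demote→Q1. Q0=[P1] Q1=[P2,P3] Q2=[]
t=6-8: P1@Q0 runs 2, rem=10, I/O yield, promote→Q0. Q0=[P1] Q1=[P2,P3] Q2=[]
t=8-10: P1@Q0 runs 2, rem=8, I/O yield, promote→Q0. Q0=[P1] Q1=[P2,P3] Q2=[]
t=10-12: P1@Q0 runs 2, rem=6, I/O yield, promote→Q0. Q0=[P1] Q1=[P2,P3] Q2=[]
t=12-14: P1@Q0 runs 2, rem=4, I/O yield, promote→Q0. Q0=[P1] Q1=[P2,P3] Q2=[]
t=14-16: P1@Q0 runs 2, rem=2, I/O yield, promote→Q0. Q0=[P1] Q1=[P2,P3] Q2=[]
t=16-18: P1@Q0 runs 2, rem=0, completes. Q0=[] Q1=[P2,P3] Q2=[]
t=18-21: P2@Q1 runs 3, rem=10, I/O yield, promote→Q0. Q0=[P2] Q1=[P3] Q2=[]
t=21-23: P2@Q0 runs 2, rem=8, quantum used, demote→Q1. Q0=[] Q1=[P3,P2] Q2=[]
t=23-27: P3@Q1 runs 4, rem=5, quantum used, demote→Q2. Q0=[] Q1=[P2] Q2=[P3]
t=27-30: P2@Q1 runs 3, rem=5, I/O yield, promote→Q0. Q0=[P2] Q1=[] Q2=[P3]
t=30-32: P2@Q0 runs 2, rem=3, quantum used, demote→Q1. Q0=[] Q1=[P2] Q2=[P3]
t=32-35: P2@Q1 runs 3, rem=0, completes. Q0=[] Q1=[] Q2=[P3]
t=35-40: P3@Q2 runs 5, rem=0, completes. Q0=[] Q1=[] Q2=[]

Answer: 1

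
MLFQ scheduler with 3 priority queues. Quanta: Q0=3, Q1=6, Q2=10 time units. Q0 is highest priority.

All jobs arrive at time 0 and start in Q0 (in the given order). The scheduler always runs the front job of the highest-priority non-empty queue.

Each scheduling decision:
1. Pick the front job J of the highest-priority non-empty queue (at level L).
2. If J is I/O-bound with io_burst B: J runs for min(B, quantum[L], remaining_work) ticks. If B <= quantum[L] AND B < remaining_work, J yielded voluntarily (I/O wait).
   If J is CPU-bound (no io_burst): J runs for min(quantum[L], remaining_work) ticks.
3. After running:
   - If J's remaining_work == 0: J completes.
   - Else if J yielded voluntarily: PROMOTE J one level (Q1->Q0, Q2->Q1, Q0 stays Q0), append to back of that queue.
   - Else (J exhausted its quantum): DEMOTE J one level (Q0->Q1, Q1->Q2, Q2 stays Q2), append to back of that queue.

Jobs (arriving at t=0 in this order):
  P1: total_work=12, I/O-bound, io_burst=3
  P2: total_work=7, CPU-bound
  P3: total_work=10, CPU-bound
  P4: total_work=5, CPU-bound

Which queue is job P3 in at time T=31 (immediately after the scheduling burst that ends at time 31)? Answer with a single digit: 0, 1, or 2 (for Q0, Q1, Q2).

Answer: 2

Derivation:
t=0-3: P1@Q0 runs 3, rem=9, I/O yield, promote→Q0. Q0=[P2,P3,P4,P1] Q1=[] Q2=[]
t=3-6: P2@Q0 runs 3, rem=4, quantum used, demote→Q1. Q0=[P3,P4,P1] Q1=[P2] Q2=[]
t=6-9: P3@Q0 runs 3, rem=7, quantum used, demote→Q1. Q0=[P4,P1] Q1=[P2,P3] Q2=[]
t=9-12: P4@Q0 runs 3, rem=2, quantum used, demote→Q1. Q0=[P1] Q1=[P2,P3,P4] Q2=[]
t=12-15: P1@Q0 runs 3, rem=6, I/O yield, promote→Q0. Q0=[P1] Q1=[P2,P3,P4] Q2=[]
t=15-18: P1@Q0 runs 3, rem=3, I/O yield, promote→Q0. Q0=[P1] Q1=[P2,P3,P4] Q2=[]
t=18-21: P1@Q0 runs 3, rem=0, completes. Q0=[] Q1=[P2,P3,P4] Q2=[]
t=21-25: P2@Q1 runs 4, rem=0, completes. Q0=[] Q1=[P3,P4] Q2=[]
t=25-31: P3@Q1 runs 6, rem=1, quantum used, demote→Q2. Q0=[] Q1=[P4] Q2=[P3]
t=31-33: P4@Q1 runs 2, rem=0, completes. Q0=[] Q1=[] Q2=[P3]
t=33-34: P3@Q2 runs 1, rem=0, completes. Q0=[] Q1=[] Q2=[]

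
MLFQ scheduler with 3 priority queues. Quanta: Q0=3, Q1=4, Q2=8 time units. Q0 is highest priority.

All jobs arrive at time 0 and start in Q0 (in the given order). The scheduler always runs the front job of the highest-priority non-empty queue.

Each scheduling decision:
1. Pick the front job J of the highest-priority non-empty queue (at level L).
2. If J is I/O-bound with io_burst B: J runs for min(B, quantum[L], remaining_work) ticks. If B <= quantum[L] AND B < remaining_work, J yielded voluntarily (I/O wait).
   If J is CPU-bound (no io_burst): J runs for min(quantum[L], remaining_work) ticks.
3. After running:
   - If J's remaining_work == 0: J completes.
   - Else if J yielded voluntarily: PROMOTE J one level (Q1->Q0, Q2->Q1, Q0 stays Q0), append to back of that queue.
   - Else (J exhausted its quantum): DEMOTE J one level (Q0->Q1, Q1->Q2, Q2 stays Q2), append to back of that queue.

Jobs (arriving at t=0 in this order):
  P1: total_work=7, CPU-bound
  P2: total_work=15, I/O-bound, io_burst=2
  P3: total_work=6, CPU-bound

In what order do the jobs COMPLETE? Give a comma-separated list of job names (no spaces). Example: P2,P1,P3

t=0-3: P1@Q0 runs 3, rem=4, quantum used, demote→Q1. Q0=[P2,P3] Q1=[P1] Q2=[]
t=3-5: P2@Q0 runs 2, rem=13, I/O yield, promote→Q0. Q0=[P3,P2] Q1=[P1] Q2=[]
t=5-8: P3@Q0 runs 3, rem=3, quantum used, demote→Q1. Q0=[P2] Q1=[P1,P3] Q2=[]
t=8-10: P2@Q0 runs 2, rem=11, I/O yield, promote→Q0. Q0=[P2] Q1=[P1,P3] Q2=[]
t=10-12: P2@Q0 runs 2, rem=9, I/O yield, promote→Q0. Q0=[P2] Q1=[P1,P3] Q2=[]
t=12-14: P2@Q0 runs 2, rem=7, I/O yield, promote→Q0. Q0=[P2] Q1=[P1,P3] Q2=[]
t=14-16: P2@Q0 runs 2, rem=5, I/O yield, promote→Q0. Q0=[P2] Q1=[P1,P3] Q2=[]
t=16-18: P2@Q0 runs 2, rem=3, I/O yield, promote→Q0. Q0=[P2] Q1=[P1,P3] Q2=[]
t=18-20: P2@Q0 runs 2, rem=1, I/O yield, promote→Q0. Q0=[P2] Q1=[P1,P3] Q2=[]
t=20-21: P2@Q0 runs 1, rem=0, completes. Q0=[] Q1=[P1,P3] Q2=[]
t=21-25: P1@Q1 runs 4, rem=0, completes. Q0=[] Q1=[P3] Q2=[]
t=25-28: P3@Q1 runs 3, rem=0, completes. Q0=[] Q1=[] Q2=[]

Answer: P2,P1,P3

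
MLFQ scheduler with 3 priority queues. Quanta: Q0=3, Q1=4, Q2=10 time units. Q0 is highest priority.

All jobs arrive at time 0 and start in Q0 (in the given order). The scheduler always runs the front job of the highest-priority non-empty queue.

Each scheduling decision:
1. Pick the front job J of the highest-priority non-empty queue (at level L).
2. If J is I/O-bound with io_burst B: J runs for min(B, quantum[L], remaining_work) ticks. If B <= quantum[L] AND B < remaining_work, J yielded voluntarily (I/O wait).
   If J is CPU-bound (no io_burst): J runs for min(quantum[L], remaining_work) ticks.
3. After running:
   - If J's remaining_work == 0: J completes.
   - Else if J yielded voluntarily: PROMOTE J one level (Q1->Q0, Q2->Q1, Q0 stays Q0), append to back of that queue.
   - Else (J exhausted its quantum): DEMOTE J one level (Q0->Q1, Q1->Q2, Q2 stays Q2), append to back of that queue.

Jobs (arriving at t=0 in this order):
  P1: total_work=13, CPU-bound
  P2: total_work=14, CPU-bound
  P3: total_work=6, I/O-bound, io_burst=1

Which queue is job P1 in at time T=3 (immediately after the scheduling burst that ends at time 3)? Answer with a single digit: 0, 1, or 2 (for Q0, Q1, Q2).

Answer: 1

Derivation:
t=0-3: P1@Q0 runs 3, rem=10, quantum used, demote→Q1. Q0=[P2,P3] Q1=[P1] Q2=[]
t=3-6: P2@Q0 runs 3, rem=11, quantum used, demote→Q1. Q0=[P3] Q1=[P1,P2] Q2=[]
t=6-7: P3@Q0 runs 1, rem=5, I/O yield, promote→Q0. Q0=[P3] Q1=[P1,P2] Q2=[]
t=7-8: P3@Q0 runs 1, rem=4, I/O yield, promote→Q0. Q0=[P3] Q1=[P1,P2] Q2=[]
t=8-9: P3@Q0 runs 1, rem=3, I/O yield, promote→Q0. Q0=[P3] Q1=[P1,P2] Q2=[]
t=9-10: P3@Q0 runs 1, rem=2, I/O yield, promote→Q0. Q0=[P3] Q1=[P1,P2] Q2=[]
t=10-11: P3@Q0 runs 1, rem=1, I/O yield, promote→Q0. Q0=[P3] Q1=[P1,P2] Q2=[]
t=11-12: P3@Q0 runs 1, rem=0, completes. Q0=[] Q1=[P1,P2] Q2=[]
t=12-16: P1@Q1 runs 4, rem=6, quantum used, demote→Q2. Q0=[] Q1=[P2] Q2=[P1]
t=16-20: P2@Q1 runs 4, rem=7, quantum used, demote→Q2. Q0=[] Q1=[] Q2=[P1,P2]
t=20-26: P1@Q2 runs 6, rem=0, completes. Q0=[] Q1=[] Q2=[P2]
t=26-33: P2@Q2 runs 7, rem=0, completes. Q0=[] Q1=[] Q2=[]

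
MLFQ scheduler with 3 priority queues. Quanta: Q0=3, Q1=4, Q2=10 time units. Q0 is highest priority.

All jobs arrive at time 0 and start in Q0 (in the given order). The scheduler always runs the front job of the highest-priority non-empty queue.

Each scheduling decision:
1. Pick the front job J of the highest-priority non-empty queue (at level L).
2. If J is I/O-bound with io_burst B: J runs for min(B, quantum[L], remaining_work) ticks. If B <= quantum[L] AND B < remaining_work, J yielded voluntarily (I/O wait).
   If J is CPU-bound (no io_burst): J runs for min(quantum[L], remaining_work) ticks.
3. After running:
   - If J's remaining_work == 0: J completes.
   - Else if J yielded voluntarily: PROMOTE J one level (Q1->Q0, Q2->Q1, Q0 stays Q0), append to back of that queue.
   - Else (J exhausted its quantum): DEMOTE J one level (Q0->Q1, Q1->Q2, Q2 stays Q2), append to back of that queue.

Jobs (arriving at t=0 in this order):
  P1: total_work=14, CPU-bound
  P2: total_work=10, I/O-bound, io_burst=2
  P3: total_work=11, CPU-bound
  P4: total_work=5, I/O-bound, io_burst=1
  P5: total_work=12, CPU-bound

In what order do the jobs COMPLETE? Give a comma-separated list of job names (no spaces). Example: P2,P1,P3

Answer: P2,P4,P1,P3,P5

Derivation:
t=0-3: P1@Q0 runs 3, rem=11, quantum used, demote→Q1. Q0=[P2,P3,P4,P5] Q1=[P1] Q2=[]
t=3-5: P2@Q0 runs 2, rem=8, I/O yield, promote→Q0. Q0=[P3,P4,P5,P2] Q1=[P1] Q2=[]
t=5-8: P3@Q0 runs 3, rem=8, quantum used, demote→Q1. Q0=[P4,P5,P2] Q1=[P1,P3] Q2=[]
t=8-9: P4@Q0 runs 1, rem=4, I/O yield, promote→Q0. Q0=[P5,P2,P4] Q1=[P1,P3] Q2=[]
t=9-12: P5@Q0 runs 3, rem=9, quantum used, demote→Q1. Q0=[P2,P4] Q1=[P1,P3,P5] Q2=[]
t=12-14: P2@Q0 runs 2, rem=6, I/O yield, promote→Q0. Q0=[P4,P2] Q1=[P1,P3,P5] Q2=[]
t=14-15: P4@Q0 runs 1, rem=3, I/O yield, promote→Q0. Q0=[P2,P4] Q1=[P1,P3,P5] Q2=[]
t=15-17: P2@Q0 runs 2, rem=4, I/O yield, promote→Q0. Q0=[P4,P2] Q1=[P1,P3,P5] Q2=[]
t=17-18: P4@Q0 runs 1, rem=2, I/O yield, promote→Q0. Q0=[P2,P4] Q1=[P1,P3,P5] Q2=[]
t=18-20: P2@Q0 runs 2, rem=2, I/O yield, promote→Q0. Q0=[P4,P2] Q1=[P1,P3,P5] Q2=[]
t=20-21: P4@Q0 runs 1, rem=1, I/O yield, promote→Q0. Q0=[P2,P4] Q1=[P1,P3,P5] Q2=[]
t=21-23: P2@Q0 runs 2, rem=0, completes. Q0=[P4] Q1=[P1,P3,P5] Q2=[]
t=23-24: P4@Q0 runs 1, rem=0, completes. Q0=[] Q1=[P1,P3,P5] Q2=[]
t=24-28: P1@Q1 runs 4, rem=7, quantum used, demote→Q2. Q0=[] Q1=[P3,P5] Q2=[P1]
t=28-32: P3@Q1 runs 4, rem=4, quantum used, demote→Q2. Q0=[] Q1=[P5] Q2=[P1,P3]
t=32-36: P5@Q1 runs 4, rem=5, quantum used, demote→Q2. Q0=[] Q1=[] Q2=[P1,P3,P5]
t=36-43: P1@Q2 runs 7, rem=0, completes. Q0=[] Q1=[] Q2=[P3,P5]
t=43-47: P3@Q2 runs 4, rem=0, completes. Q0=[] Q1=[] Q2=[P5]
t=47-52: P5@Q2 runs 5, rem=0, completes. Q0=[] Q1=[] Q2=[]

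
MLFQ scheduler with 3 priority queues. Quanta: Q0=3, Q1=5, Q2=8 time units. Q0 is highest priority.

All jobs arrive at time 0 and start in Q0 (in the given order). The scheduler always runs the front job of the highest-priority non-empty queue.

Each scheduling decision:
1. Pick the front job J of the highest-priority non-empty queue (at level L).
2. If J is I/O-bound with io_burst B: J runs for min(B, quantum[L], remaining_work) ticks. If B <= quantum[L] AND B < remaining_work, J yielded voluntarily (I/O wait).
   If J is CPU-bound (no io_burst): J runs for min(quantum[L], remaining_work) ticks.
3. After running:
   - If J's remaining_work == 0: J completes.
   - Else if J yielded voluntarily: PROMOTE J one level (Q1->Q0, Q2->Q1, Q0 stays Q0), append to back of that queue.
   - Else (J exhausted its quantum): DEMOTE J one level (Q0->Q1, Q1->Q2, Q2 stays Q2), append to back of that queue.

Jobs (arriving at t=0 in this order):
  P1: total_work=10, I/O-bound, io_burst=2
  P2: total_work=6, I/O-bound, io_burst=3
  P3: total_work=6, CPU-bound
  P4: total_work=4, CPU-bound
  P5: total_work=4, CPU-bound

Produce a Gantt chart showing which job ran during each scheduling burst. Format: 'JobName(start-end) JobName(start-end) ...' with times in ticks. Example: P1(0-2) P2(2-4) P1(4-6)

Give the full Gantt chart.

t=0-2: P1@Q0 runs 2, rem=8, I/O yield, promote→Q0. Q0=[P2,P3,P4,P5,P1] Q1=[] Q2=[]
t=2-5: P2@Q0 runs 3, rem=3, I/O yield, promote→Q0. Q0=[P3,P4,P5,P1,P2] Q1=[] Q2=[]
t=5-8: P3@Q0 runs 3, rem=3, quantum used, demote→Q1. Q0=[P4,P5,P1,P2] Q1=[P3] Q2=[]
t=8-11: P4@Q0 runs 3, rem=1, quantum used, demote→Q1. Q0=[P5,P1,P2] Q1=[P3,P4] Q2=[]
t=11-14: P5@Q0 runs 3, rem=1, quantum used, demote→Q1. Q0=[P1,P2] Q1=[P3,P4,P5] Q2=[]
t=14-16: P1@Q0 runs 2, rem=6, I/O yield, promote→Q0. Q0=[P2,P1] Q1=[P3,P4,P5] Q2=[]
t=16-19: P2@Q0 runs 3, rem=0, completes. Q0=[P1] Q1=[P3,P4,P5] Q2=[]
t=19-21: P1@Q0 runs 2, rem=4, I/O yield, promote→Q0. Q0=[P1] Q1=[P3,P4,P5] Q2=[]
t=21-23: P1@Q0 runs 2, rem=2, I/O yield, promote→Q0. Q0=[P1] Q1=[P3,P4,P5] Q2=[]
t=23-25: P1@Q0 runs 2, rem=0, completes. Q0=[] Q1=[P3,P4,P5] Q2=[]
t=25-28: P3@Q1 runs 3, rem=0, completes. Q0=[] Q1=[P4,P5] Q2=[]
t=28-29: P4@Q1 runs 1, rem=0, completes. Q0=[] Q1=[P5] Q2=[]
t=29-30: P5@Q1 runs 1, rem=0, completes. Q0=[] Q1=[] Q2=[]

Answer: P1(0-2) P2(2-5) P3(5-8) P4(8-11) P5(11-14) P1(14-16) P2(16-19) P1(19-21) P1(21-23) P1(23-25) P3(25-28) P4(28-29) P5(29-30)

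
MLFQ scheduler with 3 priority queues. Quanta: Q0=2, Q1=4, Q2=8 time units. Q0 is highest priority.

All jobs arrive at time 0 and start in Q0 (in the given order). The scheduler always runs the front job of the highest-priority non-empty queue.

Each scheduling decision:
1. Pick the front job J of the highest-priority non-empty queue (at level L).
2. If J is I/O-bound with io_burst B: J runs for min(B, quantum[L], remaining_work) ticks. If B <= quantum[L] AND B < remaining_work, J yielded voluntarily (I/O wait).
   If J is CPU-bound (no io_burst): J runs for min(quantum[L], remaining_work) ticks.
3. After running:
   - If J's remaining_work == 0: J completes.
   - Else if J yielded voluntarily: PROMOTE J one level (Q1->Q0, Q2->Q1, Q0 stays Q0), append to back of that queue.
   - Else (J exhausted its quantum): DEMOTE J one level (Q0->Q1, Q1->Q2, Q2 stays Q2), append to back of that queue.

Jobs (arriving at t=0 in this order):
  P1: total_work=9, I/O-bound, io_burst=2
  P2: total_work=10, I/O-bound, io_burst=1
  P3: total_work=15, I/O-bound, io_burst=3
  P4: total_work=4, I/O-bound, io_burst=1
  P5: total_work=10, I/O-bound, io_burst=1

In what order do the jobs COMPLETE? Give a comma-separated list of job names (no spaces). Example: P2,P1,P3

t=0-2: P1@Q0 runs 2, rem=7, I/O yield, promote→Q0. Q0=[P2,P3,P4,P5,P1] Q1=[] Q2=[]
t=2-3: P2@Q0 runs 1, rem=9, I/O yield, promote→Q0. Q0=[P3,P4,P5,P1,P2] Q1=[] Q2=[]
t=3-5: P3@Q0 runs 2, rem=13, quantum used, demote→Q1. Q0=[P4,P5,P1,P2] Q1=[P3] Q2=[]
t=5-6: P4@Q0 runs 1, rem=3, I/O yield, promote→Q0. Q0=[P5,P1,P2,P4] Q1=[P3] Q2=[]
t=6-7: P5@Q0 runs 1, rem=9, I/O yield, promote→Q0. Q0=[P1,P2,P4,P5] Q1=[P3] Q2=[]
t=7-9: P1@Q0 runs 2, rem=5, I/O yield, promote→Q0. Q0=[P2,P4,P5,P1] Q1=[P3] Q2=[]
t=9-10: P2@Q0 runs 1, rem=8, I/O yield, promote→Q0. Q0=[P4,P5,P1,P2] Q1=[P3] Q2=[]
t=10-11: P4@Q0 runs 1, rem=2, I/O yield, promote→Q0. Q0=[P5,P1,P2,P4] Q1=[P3] Q2=[]
t=11-12: P5@Q0 runs 1, rem=8, I/O yield, promote→Q0. Q0=[P1,P2,P4,P5] Q1=[P3] Q2=[]
t=12-14: P1@Q0 runs 2, rem=3, I/O yield, promote→Q0. Q0=[P2,P4,P5,P1] Q1=[P3] Q2=[]
t=14-15: P2@Q0 runs 1, rem=7, I/O yield, promote→Q0. Q0=[P4,P5,P1,P2] Q1=[P3] Q2=[]
t=15-16: P4@Q0 runs 1, rem=1, I/O yield, promote→Q0. Q0=[P5,P1,P2,P4] Q1=[P3] Q2=[]
t=16-17: P5@Q0 runs 1, rem=7, I/O yield, promote→Q0. Q0=[P1,P2,P4,P5] Q1=[P3] Q2=[]
t=17-19: P1@Q0 runs 2, rem=1, I/O yield, promote→Q0. Q0=[P2,P4,P5,P1] Q1=[P3] Q2=[]
t=19-20: P2@Q0 runs 1, rem=6, I/O yield, promote→Q0. Q0=[P4,P5,P1,P2] Q1=[P3] Q2=[]
t=20-21: P4@Q0 runs 1, rem=0, completes. Q0=[P5,P1,P2] Q1=[P3] Q2=[]
t=21-22: P5@Q0 runs 1, rem=6, I/O yield, promote→Q0. Q0=[P1,P2,P5] Q1=[P3] Q2=[]
t=22-23: P1@Q0 runs 1, rem=0, completes. Q0=[P2,P5] Q1=[P3] Q2=[]
t=23-24: P2@Q0 runs 1, rem=5, I/O yield, promote→Q0. Q0=[P5,P2] Q1=[P3] Q2=[]
t=24-25: P5@Q0 runs 1, rem=5, I/O yield, promote→Q0. Q0=[P2,P5] Q1=[P3] Q2=[]
t=25-26: P2@Q0 runs 1, rem=4, I/O yield, promote→Q0. Q0=[P5,P2] Q1=[P3] Q2=[]
t=26-27: P5@Q0 runs 1, rem=4, I/O yield, promote→Q0. Q0=[P2,P5] Q1=[P3] Q2=[]
t=27-28: P2@Q0 runs 1, rem=3, I/O yield, promote→Q0. Q0=[P5,P2] Q1=[P3] Q2=[]
t=28-29: P5@Q0 runs 1, rem=3, I/O yield, promote→Q0. Q0=[P2,P5] Q1=[P3] Q2=[]
t=29-30: P2@Q0 runs 1, rem=2, I/O yield, promote→Q0. Q0=[P5,P2] Q1=[P3] Q2=[]
t=30-31: P5@Q0 runs 1, rem=2, I/O yield, promote→Q0. Q0=[P2,P5] Q1=[P3] Q2=[]
t=31-32: P2@Q0 runs 1, rem=1, I/O yield, promote→Q0. Q0=[P5,P2] Q1=[P3] Q2=[]
t=32-33: P5@Q0 runs 1, rem=1, I/O yield, promote→Q0. Q0=[P2,P5] Q1=[P3] Q2=[]
t=33-34: P2@Q0 runs 1, rem=0, completes. Q0=[P5] Q1=[P3] Q2=[]
t=34-35: P5@Q0 runs 1, rem=0, completes. Q0=[] Q1=[P3] Q2=[]
t=35-38: P3@Q1 runs 3, rem=10, I/O yield, promote→Q0. Q0=[P3] Q1=[] Q2=[]
t=38-40: P3@Q0 runs 2, rem=8, quantum used, demote→Q1. Q0=[] Q1=[P3] Q2=[]
t=40-43: P3@Q1 runs 3, rem=5, I/O yield, promote→Q0. Q0=[P3] Q1=[] Q2=[]
t=43-45: P3@Q0 runs 2, rem=3, quantum used, demote→Q1. Q0=[] Q1=[P3] Q2=[]
t=45-48: P3@Q1 runs 3, rem=0, completes. Q0=[] Q1=[] Q2=[]

Answer: P4,P1,P2,P5,P3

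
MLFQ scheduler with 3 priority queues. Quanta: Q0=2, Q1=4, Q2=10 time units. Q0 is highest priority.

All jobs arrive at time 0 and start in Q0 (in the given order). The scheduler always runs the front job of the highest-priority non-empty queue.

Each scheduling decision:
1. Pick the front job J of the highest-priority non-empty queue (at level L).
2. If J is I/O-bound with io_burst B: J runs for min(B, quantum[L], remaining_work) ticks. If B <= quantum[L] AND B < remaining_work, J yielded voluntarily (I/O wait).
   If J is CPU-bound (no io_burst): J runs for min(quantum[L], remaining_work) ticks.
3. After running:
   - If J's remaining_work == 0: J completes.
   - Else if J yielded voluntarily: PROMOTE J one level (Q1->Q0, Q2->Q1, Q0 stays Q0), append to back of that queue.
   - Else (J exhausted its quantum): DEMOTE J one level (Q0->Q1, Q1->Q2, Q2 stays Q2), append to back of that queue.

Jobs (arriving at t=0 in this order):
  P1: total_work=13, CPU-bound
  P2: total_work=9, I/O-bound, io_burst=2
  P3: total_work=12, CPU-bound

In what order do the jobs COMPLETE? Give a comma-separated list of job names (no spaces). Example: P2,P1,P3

t=0-2: P1@Q0 runs 2, rem=11, quantum used, demote→Q1. Q0=[P2,P3] Q1=[P1] Q2=[]
t=2-4: P2@Q0 runs 2, rem=7, I/O yield, promote→Q0. Q0=[P3,P2] Q1=[P1] Q2=[]
t=4-6: P3@Q0 runs 2, rem=10, quantum used, demote→Q1. Q0=[P2] Q1=[P1,P3] Q2=[]
t=6-8: P2@Q0 runs 2, rem=5, I/O yield, promote→Q0. Q0=[P2] Q1=[P1,P3] Q2=[]
t=8-10: P2@Q0 runs 2, rem=3, I/O yield, promote→Q0. Q0=[P2] Q1=[P1,P3] Q2=[]
t=10-12: P2@Q0 runs 2, rem=1, I/O yield, promote→Q0. Q0=[P2] Q1=[P1,P3] Q2=[]
t=12-13: P2@Q0 runs 1, rem=0, completes. Q0=[] Q1=[P1,P3] Q2=[]
t=13-17: P1@Q1 runs 4, rem=7, quantum used, demote→Q2. Q0=[] Q1=[P3] Q2=[P1]
t=17-21: P3@Q1 runs 4, rem=6, quantum used, demote→Q2. Q0=[] Q1=[] Q2=[P1,P3]
t=21-28: P1@Q2 runs 7, rem=0, completes. Q0=[] Q1=[] Q2=[P3]
t=28-34: P3@Q2 runs 6, rem=0, completes. Q0=[] Q1=[] Q2=[]

Answer: P2,P1,P3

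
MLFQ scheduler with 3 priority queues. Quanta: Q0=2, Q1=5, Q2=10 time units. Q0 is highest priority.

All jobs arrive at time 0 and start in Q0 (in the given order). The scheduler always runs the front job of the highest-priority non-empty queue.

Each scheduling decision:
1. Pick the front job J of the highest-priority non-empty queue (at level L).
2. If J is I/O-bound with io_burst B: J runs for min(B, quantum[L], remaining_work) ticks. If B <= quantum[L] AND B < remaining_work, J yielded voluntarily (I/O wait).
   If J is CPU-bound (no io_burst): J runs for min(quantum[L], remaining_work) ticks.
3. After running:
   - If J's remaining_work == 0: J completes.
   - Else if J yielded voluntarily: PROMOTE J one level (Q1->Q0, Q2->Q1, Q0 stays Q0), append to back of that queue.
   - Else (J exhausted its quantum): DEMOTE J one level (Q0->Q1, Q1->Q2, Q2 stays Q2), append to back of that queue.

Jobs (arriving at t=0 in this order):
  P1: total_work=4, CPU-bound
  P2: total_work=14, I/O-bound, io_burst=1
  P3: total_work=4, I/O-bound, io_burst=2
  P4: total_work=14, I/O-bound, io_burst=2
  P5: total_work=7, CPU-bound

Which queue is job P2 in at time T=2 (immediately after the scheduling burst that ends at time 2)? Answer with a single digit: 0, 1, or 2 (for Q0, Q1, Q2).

t=0-2: P1@Q0 runs 2, rem=2, quantum used, demote→Q1. Q0=[P2,P3,P4,P5] Q1=[P1] Q2=[]
t=2-3: P2@Q0 runs 1, rem=13, I/O yield, promote→Q0. Q0=[P3,P4,P5,P2] Q1=[P1] Q2=[]
t=3-5: P3@Q0 runs 2, rem=2, I/O yield, promote→Q0. Q0=[P4,P5,P2,P3] Q1=[P1] Q2=[]
t=5-7: P4@Q0 runs 2, rem=12, I/O yield, promote→Q0. Q0=[P5,P2,P3,P4] Q1=[P1] Q2=[]
t=7-9: P5@Q0 runs 2, rem=5, quantum used, demote→Q1. Q0=[P2,P3,P4] Q1=[P1,P5] Q2=[]
t=9-10: P2@Q0 runs 1, rem=12, I/O yield, promote→Q0. Q0=[P3,P4,P2] Q1=[P1,P5] Q2=[]
t=10-12: P3@Q0 runs 2, rem=0, completes. Q0=[P4,P2] Q1=[P1,P5] Q2=[]
t=12-14: P4@Q0 runs 2, rem=10, I/O yield, promote→Q0. Q0=[P2,P4] Q1=[P1,P5] Q2=[]
t=14-15: P2@Q0 runs 1, rem=11, I/O yield, promote→Q0. Q0=[P4,P2] Q1=[P1,P5] Q2=[]
t=15-17: P4@Q0 runs 2, rem=8, I/O yield, promote→Q0. Q0=[P2,P4] Q1=[P1,P5] Q2=[]
t=17-18: P2@Q0 runs 1, rem=10, I/O yield, promote→Q0. Q0=[P4,P2] Q1=[P1,P5] Q2=[]
t=18-20: P4@Q0 runs 2, rem=6, I/O yield, promote→Q0. Q0=[P2,P4] Q1=[P1,P5] Q2=[]
t=20-21: P2@Q0 runs 1, rem=9, I/O yield, promote→Q0. Q0=[P4,P2] Q1=[P1,P5] Q2=[]
t=21-23: P4@Q0 runs 2, rem=4, I/O yield, promote→Q0. Q0=[P2,P4] Q1=[P1,P5] Q2=[]
t=23-24: P2@Q0 runs 1, rem=8, I/O yield, promote→Q0. Q0=[P4,P2] Q1=[P1,P5] Q2=[]
t=24-26: P4@Q0 runs 2, rem=2, I/O yield, promote→Q0. Q0=[P2,P4] Q1=[P1,P5] Q2=[]
t=26-27: P2@Q0 runs 1, rem=7, I/O yield, promote→Q0. Q0=[P4,P2] Q1=[P1,P5] Q2=[]
t=27-29: P4@Q0 runs 2, rem=0, completes. Q0=[P2] Q1=[P1,P5] Q2=[]
t=29-30: P2@Q0 runs 1, rem=6, I/O yield, promote→Q0. Q0=[P2] Q1=[P1,P5] Q2=[]
t=30-31: P2@Q0 runs 1, rem=5, I/O yield, promote→Q0. Q0=[P2] Q1=[P1,P5] Q2=[]
t=31-32: P2@Q0 runs 1, rem=4, I/O yield, promote→Q0. Q0=[P2] Q1=[P1,P5] Q2=[]
t=32-33: P2@Q0 runs 1, rem=3, I/O yield, promote→Q0. Q0=[P2] Q1=[P1,P5] Q2=[]
t=33-34: P2@Q0 runs 1, rem=2, I/O yield, promote→Q0. Q0=[P2] Q1=[P1,P5] Q2=[]
t=34-35: P2@Q0 runs 1, rem=1, I/O yield, promote→Q0. Q0=[P2] Q1=[P1,P5] Q2=[]
t=35-36: P2@Q0 runs 1, rem=0, completes. Q0=[] Q1=[P1,P5] Q2=[]
t=36-38: P1@Q1 runs 2, rem=0, completes. Q0=[] Q1=[P5] Q2=[]
t=38-43: P5@Q1 runs 5, rem=0, completes. Q0=[] Q1=[] Q2=[]

Answer: 0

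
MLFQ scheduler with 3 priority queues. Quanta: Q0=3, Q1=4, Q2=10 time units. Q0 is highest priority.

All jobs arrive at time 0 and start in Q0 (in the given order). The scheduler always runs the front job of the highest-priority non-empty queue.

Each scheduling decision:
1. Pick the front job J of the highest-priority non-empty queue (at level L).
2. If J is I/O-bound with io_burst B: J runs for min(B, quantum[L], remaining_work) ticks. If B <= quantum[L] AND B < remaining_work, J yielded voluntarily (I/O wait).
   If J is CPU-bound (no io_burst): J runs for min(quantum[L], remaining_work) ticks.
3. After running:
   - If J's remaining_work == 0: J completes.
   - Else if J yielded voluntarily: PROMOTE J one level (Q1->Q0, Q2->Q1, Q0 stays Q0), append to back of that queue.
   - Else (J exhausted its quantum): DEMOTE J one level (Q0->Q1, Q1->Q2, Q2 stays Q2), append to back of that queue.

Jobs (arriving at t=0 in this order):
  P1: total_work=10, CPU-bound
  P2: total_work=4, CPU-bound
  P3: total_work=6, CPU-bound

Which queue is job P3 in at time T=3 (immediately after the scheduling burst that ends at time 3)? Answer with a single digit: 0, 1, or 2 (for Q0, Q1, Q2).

t=0-3: P1@Q0 runs 3, rem=7, quantum used, demote→Q1. Q0=[P2,P3] Q1=[P1] Q2=[]
t=3-6: P2@Q0 runs 3, rem=1, quantum used, demote→Q1. Q0=[P3] Q1=[P1,P2] Q2=[]
t=6-9: P3@Q0 runs 3, rem=3, quantum used, demote→Q1. Q0=[] Q1=[P1,P2,P3] Q2=[]
t=9-13: P1@Q1 runs 4, rem=3, quantum used, demote→Q2. Q0=[] Q1=[P2,P3] Q2=[P1]
t=13-14: P2@Q1 runs 1, rem=0, completes. Q0=[] Q1=[P3] Q2=[P1]
t=14-17: P3@Q1 runs 3, rem=0, completes. Q0=[] Q1=[] Q2=[P1]
t=17-20: P1@Q2 runs 3, rem=0, completes. Q0=[] Q1=[] Q2=[]

Answer: 0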